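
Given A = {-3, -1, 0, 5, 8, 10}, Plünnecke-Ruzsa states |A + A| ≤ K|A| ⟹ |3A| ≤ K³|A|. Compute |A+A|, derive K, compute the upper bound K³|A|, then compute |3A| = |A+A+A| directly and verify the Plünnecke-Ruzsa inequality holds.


|A| = 6.
Step 1: Compute A + A by enumerating all 36 pairs.
A + A = {-6, -4, -3, -2, -1, 0, 2, 4, 5, 7, 8, 9, 10, 13, 15, 16, 18, 20}, so |A + A| = 18.
Step 2: Doubling constant K = |A + A|/|A| = 18/6 = 18/6 ≈ 3.0000.
Step 3: Plünnecke-Ruzsa gives |3A| ≤ K³·|A| = (3.0000)³ · 6 ≈ 162.0000.
Step 4: Compute 3A = A + A + A directly by enumerating all triples (a,b,c) ∈ A³; |3A| = 35.
Step 5: Check 35 ≤ 162.0000? Yes ✓.

K = 18/6, Plünnecke-Ruzsa bound K³|A| ≈ 162.0000, |3A| = 35, inequality holds.


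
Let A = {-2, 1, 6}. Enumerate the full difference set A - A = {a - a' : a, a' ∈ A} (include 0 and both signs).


A - A = {a - a' : a, a' ∈ A}.
Compute a - a' for each ordered pair (a, a'):
a = -2: -2--2=0, -2-1=-3, -2-6=-8
a = 1: 1--2=3, 1-1=0, 1-6=-5
a = 6: 6--2=8, 6-1=5, 6-6=0
Collecting distinct values (and noting 0 appears from a-a):
A - A = {-8, -5, -3, 0, 3, 5, 8}
|A - A| = 7

A - A = {-8, -5, -3, 0, 3, 5, 8}


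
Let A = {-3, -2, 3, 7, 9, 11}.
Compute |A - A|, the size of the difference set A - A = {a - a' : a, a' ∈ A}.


A - A = {a - a' : a, a' ∈ A}; |A| = 6.
Bounds: 2|A|-1 ≤ |A - A| ≤ |A|² - |A| + 1, i.e. 11 ≤ |A - A| ≤ 31.
Note: 0 ∈ A - A always (from a - a). The set is symmetric: if d ∈ A - A then -d ∈ A - A.
Enumerate nonzero differences d = a - a' with a > a' (then include -d):
Positive differences: {1, 2, 4, 5, 6, 8, 9, 10, 11, 12, 13, 14}
Full difference set: {0} ∪ (positive diffs) ∪ (negative diffs).
|A - A| = 1 + 2·12 = 25 (matches direct enumeration: 25).

|A - A| = 25


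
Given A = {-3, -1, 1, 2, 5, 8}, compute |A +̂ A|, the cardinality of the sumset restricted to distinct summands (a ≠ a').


Restricted sumset: A +̂ A = {a + a' : a ∈ A, a' ∈ A, a ≠ a'}.
Equivalently, take A + A and drop any sum 2a that is achievable ONLY as a + a for a ∈ A (i.e. sums representable only with equal summands).
Enumerate pairs (a, a') with a < a' (symmetric, so each unordered pair gives one sum; this covers all a ≠ a'):
  -3 + -1 = -4
  -3 + 1 = -2
  -3 + 2 = -1
  -3 + 5 = 2
  -3 + 8 = 5
  -1 + 1 = 0
  -1 + 2 = 1
  -1 + 5 = 4
  -1 + 8 = 7
  1 + 2 = 3
  1 + 5 = 6
  1 + 8 = 9
  2 + 5 = 7
  2 + 8 = 10
  5 + 8 = 13
Collected distinct sums: {-4, -2, -1, 0, 1, 2, 3, 4, 5, 6, 7, 9, 10, 13}
|A +̂ A| = 14
(Reference bound: |A +̂ A| ≥ 2|A| - 3 for |A| ≥ 2, with |A| = 6 giving ≥ 9.)

|A +̂ A| = 14


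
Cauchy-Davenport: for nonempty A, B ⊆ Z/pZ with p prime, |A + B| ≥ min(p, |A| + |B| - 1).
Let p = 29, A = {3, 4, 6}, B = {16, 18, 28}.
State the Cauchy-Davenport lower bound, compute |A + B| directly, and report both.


Cauchy-Davenport: |A + B| ≥ min(p, |A| + |B| - 1) for A, B nonempty in Z/pZ.
|A| = 3, |B| = 3, p = 29.
CD lower bound = min(29, 3 + 3 - 1) = min(29, 5) = 5.
Compute A + B mod 29 directly:
a = 3: 3+16=19, 3+18=21, 3+28=2
a = 4: 4+16=20, 4+18=22, 4+28=3
a = 6: 6+16=22, 6+18=24, 6+28=5
A + B = {2, 3, 5, 19, 20, 21, 22, 24}, so |A + B| = 8.
Verify: 8 ≥ 5? Yes ✓.

CD lower bound = 5, actual |A + B| = 8.


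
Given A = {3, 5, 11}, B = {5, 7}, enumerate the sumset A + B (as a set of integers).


A + B = {a + b : a ∈ A, b ∈ B}.
Enumerate all |A|·|B| = 3·2 = 6 pairs (a, b) and collect distinct sums.
a = 3: 3+5=8, 3+7=10
a = 5: 5+5=10, 5+7=12
a = 11: 11+5=16, 11+7=18
Collecting distinct sums: A + B = {8, 10, 12, 16, 18}
|A + B| = 5

A + B = {8, 10, 12, 16, 18}


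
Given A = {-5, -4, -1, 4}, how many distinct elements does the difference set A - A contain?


A - A = {a - a' : a, a' ∈ A}; |A| = 4.
Bounds: 2|A|-1 ≤ |A - A| ≤ |A|² - |A| + 1, i.e. 7 ≤ |A - A| ≤ 13.
Note: 0 ∈ A - A always (from a - a). The set is symmetric: if d ∈ A - A then -d ∈ A - A.
Enumerate nonzero differences d = a - a' with a > a' (then include -d):
Positive differences: {1, 3, 4, 5, 8, 9}
Full difference set: {0} ∪ (positive diffs) ∪ (negative diffs).
|A - A| = 1 + 2·6 = 13 (matches direct enumeration: 13).

|A - A| = 13


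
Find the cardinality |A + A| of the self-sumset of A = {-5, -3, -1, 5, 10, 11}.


A + A = {a + a' : a, a' ∈ A}; |A| = 6.
General bounds: 2|A| - 1 ≤ |A + A| ≤ |A|(|A|+1)/2, i.e. 11 ≤ |A + A| ≤ 21.
Lower bound 2|A|-1 is attained iff A is an arithmetic progression.
Enumerate sums a + a' for a ≤ a' (symmetric, so this suffices):
a = -5: -5+-5=-10, -5+-3=-8, -5+-1=-6, -5+5=0, -5+10=5, -5+11=6
a = -3: -3+-3=-6, -3+-1=-4, -3+5=2, -3+10=7, -3+11=8
a = -1: -1+-1=-2, -1+5=4, -1+10=9, -1+11=10
a = 5: 5+5=10, 5+10=15, 5+11=16
a = 10: 10+10=20, 10+11=21
a = 11: 11+11=22
Distinct sums: {-10, -8, -6, -4, -2, 0, 2, 4, 5, 6, 7, 8, 9, 10, 15, 16, 20, 21, 22}
|A + A| = 19

|A + A| = 19


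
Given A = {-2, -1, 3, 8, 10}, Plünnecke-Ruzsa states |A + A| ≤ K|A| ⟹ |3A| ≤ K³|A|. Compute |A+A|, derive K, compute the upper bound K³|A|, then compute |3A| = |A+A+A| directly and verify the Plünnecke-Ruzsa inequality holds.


|A| = 5.
Step 1: Compute A + A by enumerating all 25 pairs.
A + A = {-4, -3, -2, 1, 2, 6, 7, 8, 9, 11, 13, 16, 18, 20}, so |A + A| = 14.
Step 2: Doubling constant K = |A + A|/|A| = 14/5 = 14/5 ≈ 2.8000.
Step 3: Plünnecke-Ruzsa gives |3A| ≤ K³·|A| = (2.8000)³ · 5 ≈ 109.7600.
Step 4: Compute 3A = A + A + A directly by enumerating all triples (a,b,c) ∈ A³; |3A| = 28.
Step 5: Check 28 ≤ 109.7600? Yes ✓.

K = 14/5, Plünnecke-Ruzsa bound K³|A| ≈ 109.7600, |3A| = 28, inequality holds.


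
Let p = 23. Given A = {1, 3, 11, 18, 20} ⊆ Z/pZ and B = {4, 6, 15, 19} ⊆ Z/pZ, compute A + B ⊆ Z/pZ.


Work in Z/23Z: reduce every sum a + b modulo 23.
Enumerate all 20 pairs:
a = 1: 1+4=5, 1+6=7, 1+15=16, 1+19=20
a = 3: 3+4=7, 3+6=9, 3+15=18, 3+19=22
a = 11: 11+4=15, 11+6=17, 11+15=3, 11+19=7
a = 18: 18+4=22, 18+6=1, 18+15=10, 18+19=14
a = 20: 20+4=1, 20+6=3, 20+15=12, 20+19=16
Distinct residues collected: {1, 3, 5, 7, 9, 10, 12, 14, 15, 16, 17, 18, 20, 22}
|A + B| = 14 (out of 23 total residues).

A + B = {1, 3, 5, 7, 9, 10, 12, 14, 15, 16, 17, 18, 20, 22}


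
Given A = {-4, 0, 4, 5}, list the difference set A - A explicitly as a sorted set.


A - A = {a - a' : a, a' ∈ A}.
Compute a - a' for each ordered pair (a, a'):
a = -4: -4--4=0, -4-0=-4, -4-4=-8, -4-5=-9
a = 0: 0--4=4, 0-0=0, 0-4=-4, 0-5=-5
a = 4: 4--4=8, 4-0=4, 4-4=0, 4-5=-1
a = 5: 5--4=9, 5-0=5, 5-4=1, 5-5=0
Collecting distinct values (and noting 0 appears from a-a):
A - A = {-9, -8, -5, -4, -1, 0, 1, 4, 5, 8, 9}
|A - A| = 11

A - A = {-9, -8, -5, -4, -1, 0, 1, 4, 5, 8, 9}


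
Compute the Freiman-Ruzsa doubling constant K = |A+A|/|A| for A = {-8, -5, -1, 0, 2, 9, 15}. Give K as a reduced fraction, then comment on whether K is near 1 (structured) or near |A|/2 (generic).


|A| = 7.
Compute A + A by enumerating all 49 pairs.
A + A = {-16, -13, -10, -9, -8, -6, -5, -3, -2, -1, 0, 1, 2, 4, 7, 8, 9, 10, 11, 14, 15, 17, 18, 24, 30}, so |A + A| = 25.
K = |A + A| / |A| = 25/7 (already in lowest terms) ≈ 3.5714.
Reference: AP of size 7 gives K = 13/7 ≈ 1.8571; a fully generic set of size 7 gives K ≈ 4.0000.

|A| = 7, |A + A| = 25, K = 25/7.


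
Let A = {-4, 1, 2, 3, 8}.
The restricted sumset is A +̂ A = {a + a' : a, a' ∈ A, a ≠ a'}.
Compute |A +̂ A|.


Restricted sumset: A +̂ A = {a + a' : a ∈ A, a' ∈ A, a ≠ a'}.
Equivalently, take A + A and drop any sum 2a that is achievable ONLY as a + a for a ∈ A (i.e. sums representable only with equal summands).
Enumerate pairs (a, a') with a < a' (symmetric, so each unordered pair gives one sum; this covers all a ≠ a'):
  -4 + 1 = -3
  -4 + 2 = -2
  -4 + 3 = -1
  -4 + 8 = 4
  1 + 2 = 3
  1 + 3 = 4
  1 + 8 = 9
  2 + 3 = 5
  2 + 8 = 10
  3 + 8 = 11
Collected distinct sums: {-3, -2, -1, 3, 4, 5, 9, 10, 11}
|A +̂ A| = 9
(Reference bound: |A +̂ A| ≥ 2|A| - 3 for |A| ≥ 2, with |A| = 5 giving ≥ 7.)

|A +̂ A| = 9


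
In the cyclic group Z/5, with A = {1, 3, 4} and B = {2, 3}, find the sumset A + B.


Work in Z/5Z: reduce every sum a + b modulo 5.
Enumerate all 6 pairs:
a = 1: 1+2=3, 1+3=4
a = 3: 3+2=0, 3+3=1
a = 4: 4+2=1, 4+3=2
Distinct residues collected: {0, 1, 2, 3, 4}
|A + B| = 5 (out of 5 total residues).

A + B = {0, 1, 2, 3, 4}


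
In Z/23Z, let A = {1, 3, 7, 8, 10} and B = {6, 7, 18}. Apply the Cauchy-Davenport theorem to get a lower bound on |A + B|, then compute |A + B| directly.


Cauchy-Davenport: |A + B| ≥ min(p, |A| + |B| - 1) for A, B nonempty in Z/pZ.
|A| = 5, |B| = 3, p = 23.
CD lower bound = min(23, 5 + 3 - 1) = min(23, 7) = 7.
Compute A + B mod 23 directly:
a = 1: 1+6=7, 1+7=8, 1+18=19
a = 3: 3+6=9, 3+7=10, 3+18=21
a = 7: 7+6=13, 7+7=14, 7+18=2
a = 8: 8+6=14, 8+7=15, 8+18=3
a = 10: 10+6=16, 10+7=17, 10+18=5
A + B = {2, 3, 5, 7, 8, 9, 10, 13, 14, 15, 16, 17, 19, 21}, so |A + B| = 14.
Verify: 14 ≥ 7? Yes ✓.

CD lower bound = 7, actual |A + B| = 14.


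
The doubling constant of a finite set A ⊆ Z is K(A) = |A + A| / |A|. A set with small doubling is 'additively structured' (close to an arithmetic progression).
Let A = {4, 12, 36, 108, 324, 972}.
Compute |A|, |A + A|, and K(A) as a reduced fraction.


|A| = 6.
Compute A + A by enumerating all 36 pairs.
A + A = {8, 16, 24, 40, 48, 72, 112, 120, 144, 216, 328, 336, 360, 432, 648, 976, 984, 1008, 1080, 1296, 1944}, so |A + A| = 21.
K = |A + A| / |A| = 21/6 = 7/2 ≈ 3.5000.
Reference: AP of size 6 gives K = 11/6 ≈ 1.8333; a fully generic set of size 6 gives K ≈ 3.5000.

|A| = 6, |A + A| = 21, K = 21/6 = 7/2.


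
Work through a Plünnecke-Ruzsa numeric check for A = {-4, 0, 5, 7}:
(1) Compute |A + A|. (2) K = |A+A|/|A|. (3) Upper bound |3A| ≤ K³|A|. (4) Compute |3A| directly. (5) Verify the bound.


|A| = 4.
Step 1: Compute A + A by enumerating all 16 pairs.
A + A = {-8, -4, 0, 1, 3, 5, 7, 10, 12, 14}, so |A + A| = 10.
Step 2: Doubling constant K = |A + A|/|A| = 10/4 = 10/4 ≈ 2.5000.
Step 3: Plünnecke-Ruzsa gives |3A| ≤ K³·|A| = (2.5000)³ · 4 ≈ 62.5000.
Step 4: Compute 3A = A + A + A directly by enumerating all triples (a,b,c) ∈ A³; |3A| = 19.
Step 5: Check 19 ≤ 62.5000? Yes ✓.

K = 10/4, Plünnecke-Ruzsa bound K³|A| ≈ 62.5000, |3A| = 19, inequality holds.


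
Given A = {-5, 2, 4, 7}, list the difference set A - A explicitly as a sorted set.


A - A = {a - a' : a, a' ∈ A}.
Compute a - a' for each ordered pair (a, a'):
a = -5: -5--5=0, -5-2=-7, -5-4=-9, -5-7=-12
a = 2: 2--5=7, 2-2=0, 2-4=-2, 2-7=-5
a = 4: 4--5=9, 4-2=2, 4-4=0, 4-7=-3
a = 7: 7--5=12, 7-2=5, 7-4=3, 7-7=0
Collecting distinct values (and noting 0 appears from a-a):
A - A = {-12, -9, -7, -5, -3, -2, 0, 2, 3, 5, 7, 9, 12}
|A - A| = 13

A - A = {-12, -9, -7, -5, -3, -2, 0, 2, 3, 5, 7, 9, 12}


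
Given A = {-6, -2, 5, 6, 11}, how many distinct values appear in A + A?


A + A = {a + a' : a, a' ∈ A}; |A| = 5.
General bounds: 2|A| - 1 ≤ |A + A| ≤ |A|(|A|+1)/2, i.e. 9 ≤ |A + A| ≤ 15.
Lower bound 2|A|-1 is attained iff A is an arithmetic progression.
Enumerate sums a + a' for a ≤ a' (symmetric, so this suffices):
a = -6: -6+-6=-12, -6+-2=-8, -6+5=-1, -6+6=0, -6+11=5
a = -2: -2+-2=-4, -2+5=3, -2+6=4, -2+11=9
a = 5: 5+5=10, 5+6=11, 5+11=16
a = 6: 6+6=12, 6+11=17
a = 11: 11+11=22
Distinct sums: {-12, -8, -4, -1, 0, 3, 4, 5, 9, 10, 11, 12, 16, 17, 22}
|A + A| = 15

|A + A| = 15


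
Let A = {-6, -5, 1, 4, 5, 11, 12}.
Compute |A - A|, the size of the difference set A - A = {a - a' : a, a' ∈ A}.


A - A = {a - a' : a, a' ∈ A}; |A| = 7.
Bounds: 2|A|-1 ≤ |A - A| ≤ |A|² - |A| + 1, i.e. 13 ≤ |A - A| ≤ 43.
Note: 0 ∈ A - A always (from a - a). The set is symmetric: if d ∈ A - A then -d ∈ A - A.
Enumerate nonzero differences d = a - a' with a > a' (then include -d):
Positive differences: {1, 3, 4, 6, 7, 8, 9, 10, 11, 16, 17, 18}
Full difference set: {0} ∪ (positive diffs) ∪ (negative diffs).
|A - A| = 1 + 2·12 = 25 (matches direct enumeration: 25).

|A - A| = 25


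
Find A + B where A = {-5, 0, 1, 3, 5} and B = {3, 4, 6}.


A + B = {a + b : a ∈ A, b ∈ B}.
Enumerate all |A|·|B| = 5·3 = 15 pairs (a, b) and collect distinct sums.
a = -5: -5+3=-2, -5+4=-1, -5+6=1
a = 0: 0+3=3, 0+4=4, 0+6=6
a = 1: 1+3=4, 1+4=5, 1+6=7
a = 3: 3+3=6, 3+4=7, 3+6=9
a = 5: 5+3=8, 5+4=9, 5+6=11
Collecting distinct sums: A + B = {-2, -1, 1, 3, 4, 5, 6, 7, 8, 9, 11}
|A + B| = 11

A + B = {-2, -1, 1, 3, 4, 5, 6, 7, 8, 9, 11}


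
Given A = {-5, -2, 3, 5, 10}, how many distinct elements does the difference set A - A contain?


A - A = {a - a' : a, a' ∈ A}; |A| = 5.
Bounds: 2|A|-1 ≤ |A - A| ≤ |A|² - |A| + 1, i.e. 9 ≤ |A - A| ≤ 21.
Note: 0 ∈ A - A always (from a - a). The set is symmetric: if d ∈ A - A then -d ∈ A - A.
Enumerate nonzero differences d = a - a' with a > a' (then include -d):
Positive differences: {2, 3, 5, 7, 8, 10, 12, 15}
Full difference set: {0} ∪ (positive diffs) ∪ (negative diffs).
|A - A| = 1 + 2·8 = 17 (matches direct enumeration: 17).

|A - A| = 17


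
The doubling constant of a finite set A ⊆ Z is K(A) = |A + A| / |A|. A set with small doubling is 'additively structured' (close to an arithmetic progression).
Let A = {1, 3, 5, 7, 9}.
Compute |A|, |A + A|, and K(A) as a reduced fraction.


|A| = 5.
Compute A + A by enumerating all 25 pairs.
A + A = {2, 4, 6, 8, 10, 12, 14, 16, 18}, so |A + A| = 9.
K = |A + A| / |A| = 9/5 (already in lowest terms) ≈ 1.8000.
Reference: AP of size 5 gives K = 9/5 ≈ 1.8000; a fully generic set of size 5 gives K ≈ 3.0000.

|A| = 5, |A + A| = 9, K = 9/5.


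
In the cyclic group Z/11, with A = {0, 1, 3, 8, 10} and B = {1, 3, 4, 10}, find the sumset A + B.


Work in Z/11Z: reduce every sum a + b modulo 11.
Enumerate all 20 pairs:
a = 0: 0+1=1, 0+3=3, 0+4=4, 0+10=10
a = 1: 1+1=2, 1+3=4, 1+4=5, 1+10=0
a = 3: 3+1=4, 3+3=6, 3+4=7, 3+10=2
a = 8: 8+1=9, 8+3=0, 8+4=1, 8+10=7
a = 10: 10+1=0, 10+3=2, 10+4=3, 10+10=9
Distinct residues collected: {0, 1, 2, 3, 4, 5, 6, 7, 9, 10}
|A + B| = 10 (out of 11 total residues).

A + B = {0, 1, 2, 3, 4, 5, 6, 7, 9, 10}


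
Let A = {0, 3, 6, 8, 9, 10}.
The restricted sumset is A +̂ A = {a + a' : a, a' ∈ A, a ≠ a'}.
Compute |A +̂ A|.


Restricted sumset: A +̂ A = {a + a' : a ∈ A, a' ∈ A, a ≠ a'}.
Equivalently, take A + A and drop any sum 2a that is achievable ONLY as a + a for a ∈ A (i.e. sums representable only with equal summands).
Enumerate pairs (a, a') with a < a' (symmetric, so each unordered pair gives one sum; this covers all a ≠ a'):
  0 + 3 = 3
  0 + 6 = 6
  0 + 8 = 8
  0 + 9 = 9
  0 + 10 = 10
  3 + 6 = 9
  3 + 8 = 11
  3 + 9 = 12
  3 + 10 = 13
  6 + 8 = 14
  6 + 9 = 15
  6 + 10 = 16
  8 + 9 = 17
  8 + 10 = 18
  9 + 10 = 19
Collected distinct sums: {3, 6, 8, 9, 10, 11, 12, 13, 14, 15, 16, 17, 18, 19}
|A +̂ A| = 14
(Reference bound: |A +̂ A| ≥ 2|A| - 3 for |A| ≥ 2, with |A| = 6 giving ≥ 9.)

|A +̂ A| = 14


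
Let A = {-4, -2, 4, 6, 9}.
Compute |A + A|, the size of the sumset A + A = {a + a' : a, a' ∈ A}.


A + A = {a + a' : a, a' ∈ A}; |A| = 5.
General bounds: 2|A| - 1 ≤ |A + A| ≤ |A|(|A|+1)/2, i.e. 9 ≤ |A + A| ≤ 15.
Lower bound 2|A|-1 is attained iff A is an arithmetic progression.
Enumerate sums a + a' for a ≤ a' (symmetric, so this suffices):
a = -4: -4+-4=-8, -4+-2=-6, -4+4=0, -4+6=2, -4+9=5
a = -2: -2+-2=-4, -2+4=2, -2+6=4, -2+9=7
a = 4: 4+4=8, 4+6=10, 4+9=13
a = 6: 6+6=12, 6+9=15
a = 9: 9+9=18
Distinct sums: {-8, -6, -4, 0, 2, 4, 5, 7, 8, 10, 12, 13, 15, 18}
|A + A| = 14

|A + A| = 14


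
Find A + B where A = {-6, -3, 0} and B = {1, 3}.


A + B = {a + b : a ∈ A, b ∈ B}.
Enumerate all |A|·|B| = 3·2 = 6 pairs (a, b) and collect distinct sums.
a = -6: -6+1=-5, -6+3=-3
a = -3: -3+1=-2, -3+3=0
a = 0: 0+1=1, 0+3=3
Collecting distinct sums: A + B = {-5, -3, -2, 0, 1, 3}
|A + B| = 6

A + B = {-5, -3, -2, 0, 1, 3}


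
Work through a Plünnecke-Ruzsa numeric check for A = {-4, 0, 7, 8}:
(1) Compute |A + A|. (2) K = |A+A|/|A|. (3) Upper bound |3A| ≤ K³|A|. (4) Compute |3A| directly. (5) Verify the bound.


|A| = 4.
Step 1: Compute A + A by enumerating all 16 pairs.
A + A = {-8, -4, 0, 3, 4, 7, 8, 14, 15, 16}, so |A + A| = 10.
Step 2: Doubling constant K = |A + A|/|A| = 10/4 = 10/4 ≈ 2.5000.
Step 3: Plünnecke-Ruzsa gives |3A| ≤ K³·|A| = (2.5000)³ · 4 ≈ 62.5000.
Step 4: Compute 3A = A + A + A directly by enumerating all triples (a,b,c) ∈ A³; |3A| = 19.
Step 5: Check 19 ≤ 62.5000? Yes ✓.

K = 10/4, Plünnecke-Ruzsa bound K³|A| ≈ 62.5000, |3A| = 19, inequality holds.


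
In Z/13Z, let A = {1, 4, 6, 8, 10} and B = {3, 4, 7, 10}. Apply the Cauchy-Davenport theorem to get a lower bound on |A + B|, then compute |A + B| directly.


Cauchy-Davenport: |A + B| ≥ min(p, |A| + |B| - 1) for A, B nonempty in Z/pZ.
|A| = 5, |B| = 4, p = 13.
CD lower bound = min(13, 5 + 4 - 1) = min(13, 8) = 8.
Compute A + B mod 13 directly:
a = 1: 1+3=4, 1+4=5, 1+7=8, 1+10=11
a = 4: 4+3=7, 4+4=8, 4+7=11, 4+10=1
a = 6: 6+3=9, 6+4=10, 6+7=0, 6+10=3
a = 8: 8+3=11, 8+4=12, 8+7=2, 8+10=5
a = 10: 10+3=0, 10+4=1, 10+7=4, 10+10=7
A + B = {0, 1, 2, 3, 4, 5, 7, 8, 9, 10, 11, 12}, so |A + B| = 12.
Verify: 12 ≥ 8? Yes ✓.

CD lower bound = 8, actual |A + B| = 12.


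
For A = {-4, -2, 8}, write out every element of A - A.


A - A = {a - a' : a, a' ∈ A}.
Compute a - a' for each ordered pair (a, a'):
a = -4: -4--4=0, -4--2=-2, -4-8=-12
a = -2: -2--4=2, -2--2=0, -2-8=-10
a = 8: 8--4=12, 8--2=10, 8-8=0
Collecting distinct values (and noting 0 appears from a-a):
A - A = {-12, -10, -2, 0, 2, 10, 12}
|A - A| = 7

A - A = {-12, -10, -2, 0, 2, 10, 12}


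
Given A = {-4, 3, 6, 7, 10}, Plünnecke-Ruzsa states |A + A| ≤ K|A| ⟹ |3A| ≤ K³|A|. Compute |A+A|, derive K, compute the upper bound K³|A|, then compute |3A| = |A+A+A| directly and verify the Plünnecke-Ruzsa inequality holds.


|A| = 5.
Step 1: Compute A + A by enumerating all 25 pairs.
A + A = {-8, -1, 2, 3, 6, 9, 10, 12, 13, 14, 16, 17, 20}, so |A + A| = 13.
Step 2: Doubling constant K = |A + A|/|A| = 13/5 = 13/5 ≈ 2.6000.
Step 3: Plünnecke-Ruzsa gives |3A| ≤ K³·|A| = (2.6000)³ · 5 ≈ 87.8800.
Step 4: Compute 3A = A + A + A directly by enumerating all triples (a,b,c) ∈ A³; |3A| = 25.
Step 5: Check 25 ≤ 87.8800? Yes ✓.

K = 13/5, Plünnecke-Ruzsa bound K³|A| ≈ 87.8800, |3A| = 25, inequality holds.


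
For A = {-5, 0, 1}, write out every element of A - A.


A - A = {a - a' : a, a' ∈ A}.
Compute a - a' for each ordered pair (a, a'):
a = -5: -5--5=0, -5-0=-5, -5-1=-6
a = 0: 0--5=5, 0-0=0, 0-1=-1
a = 1: 1--5=6, 1-0=1, 1-1=0
Collecting distinct values (and noting 0 appears from a-a):
A - A = {-6, -5, -1, 0, 1, 5, 6}
|A - A| = 7

A - A = {-6, -5, -1, 0, 1, 5, 6}


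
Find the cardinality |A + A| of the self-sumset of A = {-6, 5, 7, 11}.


A + A = {a + a' : a, a' ∈ A}; |A| = 4.
General bounds: 2|A| - 1 ≤ |A + A| ≤ |A|(|A|+1)/2, i.e. 7 ≤ |A + A| ≤ 10.
Lower bound 2|A|-1 is attained iff A is an arithmetic progression.
Enumerate sums a + a' for a ≤ a' (symmetric, so this suffices):
a = -6: -6+-6=-12, -6+5=-1, -6+7=1, -6+11=5
a = 5: 5+5=10, 5+7=12, 5+11=16
a = 7: 7+7=14, 7+11=18
a = 11: 11+11=22
Distinct sums: {-12, -1, 1, 5, 10, 12, 14, 16, 18, 22}
|A + A| = 10

|A + A| = 10


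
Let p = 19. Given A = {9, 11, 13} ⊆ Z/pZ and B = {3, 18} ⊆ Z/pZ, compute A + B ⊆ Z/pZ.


Work in Z/19Z: reduce every sum a + b modulo 19.
Enumerate all 6 pairs:
a = 9: 9+3=12, 9+18=8
a = 11: 11+3=14, 11+18=10
a = 13: 13+3=16, 13+18=12
Distinct residues collected: {8, 10, 12, 14, 16}
|A + B| = 5 (out of 19 total residues).

A + B = {8, 10, 12, 14, 16}


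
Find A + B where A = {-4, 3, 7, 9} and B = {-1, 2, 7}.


A + B = {a + b : a ∈ A, b ∈ B}.
Enumerate all |A|·|B| = 4·3 = 12 pairs (a, b) and collect distinct sums.
a = -4: -4+-1=-5, -4+2=-2, -4+7=3
a = 3: 3+-1=2, 3+2=5, 3+7=10
a = 7: 7+-1=6, 7+2=9, 7+7=14
a = 9: 9+-1=8, 9+2=11, 9+7=16
Collecting distinct sums: A + B = {-5, -2, 2, 3, 5, 6, 8, 9, 10, 11, 14, 16}
|A + B| = 12

A + B = {-5, -2, 2, 3, 5, 6, 8, 9, 10, 11, 14, 16}


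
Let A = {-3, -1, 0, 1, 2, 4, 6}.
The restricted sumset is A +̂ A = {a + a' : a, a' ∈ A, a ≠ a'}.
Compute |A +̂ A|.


Restricted sumset: A +̂ A = {a + a' : a ∈ A, a' ∈ A, a ≠ a'}.
Equivalently, take A + A and drop any sum 2a that is achievable ONLY as a + a for a ∈ A (i.e. sums representable only with equal summands).
Enumerate pairs (a, a') with a < a' (symmetric, so each unordered pair gives one sum; this covers all a ≠ a'):
  -3 + -1 = -4
  -3 + 0 = -3
  -3 + 1 = -2
  -3 + 2 = -1
  -3 + 4 = 1
  -3 + 6 = 3
  -1 + 0 = -1
  -1 + 1 = 0
  -1 + 2 = 1
  -1 + 4 = 3
  -1 + 6 = 5
  0 + 1 = 1
  0 + 2 = 2
  0 + 4 = 4
  0 + 6 = 6
  1 + 2 = 3
  1 + 4 = 5
  1 + 6 = 7
  2 + 4 = 6
  2 + 6 = 8
  4 + 6 = 10
Collected distinct sums: {-4, -3, -2, -1, 0, 1, 2, 3, 4, 5, 6, 7, 8, 10}
|A +̂ A| = 14
(Reference bound: |A +̂ A| ≥ 2|A| - 3 for |A| ≥ 2, with |A| = 7 giving ≥ 11.)

|A +̂ A| = 14


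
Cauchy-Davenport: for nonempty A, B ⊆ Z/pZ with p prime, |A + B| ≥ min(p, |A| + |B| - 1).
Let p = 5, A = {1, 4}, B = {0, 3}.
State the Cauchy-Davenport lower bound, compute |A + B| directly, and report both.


Cauchy-Davenport: |A + B| ≥ min(p, |A| + |B| - 1) for A, B nonempty in Z/pZ.
|A| = 2, |B| = 2, p = 5.
CD lower bound = min(5, 2 + 2 - 1) = min(5, 3) = 3.
Compute A + B mod 5 directly:
a = 1: 1+0=1, 1+3=4
a = 4: 4+0=4, 4+3=2
A + B = {1, 2, 4}, so |A + B| = 3.
Verify: 3 ≥ 3? Yes ✓.

CD lower bound = 3, actual |A + B| = 3.


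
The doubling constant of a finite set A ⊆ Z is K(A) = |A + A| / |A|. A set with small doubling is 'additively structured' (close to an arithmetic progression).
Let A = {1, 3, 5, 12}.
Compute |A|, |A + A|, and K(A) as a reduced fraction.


|A| = 4.
Compute A + A by enumerating all 16 pairs.
A + A = {2, 4, 6, 8, 10, 13, 15, 17, 24}, so |A + A| = 9.
K = |A + A| / |A| = 9/4 (already in lowest terms) ≈ 2.2500.
Reference: AP of size 4 gives K = 7/4 ≈ 1.7500; a fully generic set of size 4 gives K ≈ 2.5000.

|A| = 4, |A + A| = 9, K = 9/4.


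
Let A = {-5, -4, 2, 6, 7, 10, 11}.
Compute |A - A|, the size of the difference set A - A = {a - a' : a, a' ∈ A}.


A - A = {a - a' : a, a' ∈ A}; |A| = 7.
Bounds: 2|A|-1 ≤ |A - A| ≤ |A|² - |A| + 1, i.e. 13 ≤ |A - A| ≤ 43.
Note: 0 ∈ A - A always (from a - a). The set is symmetric: if d ∈ A - A then -d ∈ A - A.
Enumerate nonzero differences d = a - a' with a > a' (then include -d):
Positive differences: {1, 3, 4, 5, 6, 7, 8, 9, 10, 11, 12, 14, 15, 16}
Full difference set: {0} ∪ (positive diffs) ∪ (negative diffs).
|A - A| = 1 + 2·14 = 29 (matches direct enumeration: 29).

|A - A| = 29


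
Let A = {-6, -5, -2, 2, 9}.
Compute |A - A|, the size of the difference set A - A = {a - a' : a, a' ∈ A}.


A - A = {a - a' : a, a' ∈ A}; |A| = 5.
Bounds: 2|A|-1 ≤ |A - A| ≤ |A|² - |A| + 1, i.e. 9 ≤ |A - A| ≤ 21.
Note: 0 ∈ A - A always (from a - a). The set is symmetric: if d ∈ A - A then -d ∈ A - A.
Enumerate nonzero differences d = a - a' with a > a' (then include -d):
Positive differences: {1, 3, 4, 7, 8, 11, 14, 15}
Full difference set: {0} ∪ (positive diffs) ∪ (negative diffs).
|A - A| = 1 + 2·8 = 17 (matches direct enumeration: 17).

|A - A| = 17


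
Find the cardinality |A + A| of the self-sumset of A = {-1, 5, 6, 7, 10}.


A + A = {a + a' : a, a' ∈ A}; |A| = 5.
General bounds: 2|A| - 1 ≤ |A + A| ≤ |A|(|A|+1)/2, i.e. 9 ≤ |A + A| ≤ 15.
Lower bound 2|A|-1 is attained iff A is an arithmetic progression.
Enumerate sums a + a' for a ≤ a' (symmetric, so this suffices):
a = -1: -1+-1=-2, -1+5=4, -1+6=5, -1+7=6, -1+10=9
a = 5: 5+5=10, 5+6=11, 5+7=12, 5+10=15
a = 6: 6+6=12, 6+7=13, 6+10=16
a = 7: 7+7=14, 7+10=17
a = 10: 10+10=20
Distinct sums: {-2, 4, 5, 6, 9, 10, 11, 12, 13, 14, 15, 16, 17, 20}
|A + A| = 14

|A + A| = 14


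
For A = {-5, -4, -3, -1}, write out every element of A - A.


A - A = {a - a' : a, a' ∈ A}.
Compute a - a' for each ordered pair (a, a'):
a = -5: -5--5=0, -5--4=-1, -5--3=-2, -5--1=-4
a = -4: -4--5=1, -4--4=0, -4--3=-1, -4--1=-3
a = -3: -3--5=2, -3--4=1, -3--3=0, -3--1=-2
a = -1: -1--5=4, -1--4=3, -1--3=2, -1--1=0
Collecting distinct values (and noting 0 appears from a-a):
A - A = {-4, -3, -2, -1, 0, 1, 2, 3, 4}
|A - A| = 9

A - A = {-4, -3, -2, -1, 0, 1, 2, 3, 4}


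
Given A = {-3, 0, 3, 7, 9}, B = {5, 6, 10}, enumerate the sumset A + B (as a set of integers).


A + B = {a + b : a ∈ A, b ∈ B}.
Enumerate all |A|·|B| = 5·3 = 15 pairs (a, b) and collect distinct sums.
a = -3: -3+5=2, -3+6=3, -3+10=7
a = 0: 0+5=5, 0+6=6, 0+10=10
a = 3: 3+5=8, 3+6=9, 3+10=13
a = 7: 7+5=12, 7+6=13, 7+10=17
a = 9: 9+5=14, 9+6=15, 9+10=19
Collecting distinct sums: A + B = {2, 3, 5, 6, 7, 8, 9, 10, 12, 13, 14, 15, 17, 19}
|A + B| = 14

A + B = {2, 3, 5, 6, 7, 8, 9, 10, 12, 13, 14, 15, 17, 19}


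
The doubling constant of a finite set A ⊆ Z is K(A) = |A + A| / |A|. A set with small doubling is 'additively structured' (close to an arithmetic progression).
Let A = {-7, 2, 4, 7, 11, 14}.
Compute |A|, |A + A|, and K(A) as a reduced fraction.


|A| = 6.
Compute A + A by enumerating all 36 pairs.
A + A = {-14, -5, -3, 0, 4, 6, 7, 8, 9, 11, 13, 14, 15, 16, 18, 21, 22, 25, 28}, so |A + A| = 19.
K = |A + A| / |A| = 19/6 (already in lowest terms) ≈ 3.1667.
Reference: AP of size 6 gives K = 11/6 ≈ 1.8333; a fully generic set of size 6 gives K ≈ 3.5000.

|A| = 6, |A + A| = 19, K = 19/6.


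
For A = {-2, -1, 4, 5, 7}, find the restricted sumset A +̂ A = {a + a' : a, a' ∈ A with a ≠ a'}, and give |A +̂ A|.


Restricted sumset: A +̂ A = {a + a' : a ∈ A, a' ∈ A, a ≠ a'}.
Equivalently, take A + A and drop any sum 2a that is achievable ONLY as a + a for a ∈ A (i.e. sums representable only with equal summands).
Enumerate pairs (a, a') with a < a' (symmetric, so each unordered pair gives one sum; this covers all a ≠ a'):
  -2 + -1 = -3
  -2 + 4 = 2
  -2 + 5 = 3
  -2 + 7 = 5
  -1 + 4 = 3
  -1 + 5 = 4
  -1 + 7 = 6
  4 + 5 = 9
  4 + 7 = 11
  5 + 7 = 12
Collected distinct sums: {-3, 2, 3, 4, 5, 6, 9, 11, 12}
|A +̂ A| = 9
(Reference bound: |A +̂ A| ≥ 2|A| - 3 for |A| ≥ 2, with |A| = 5 giving ≥ 7.)

|A +̂ A| = 9


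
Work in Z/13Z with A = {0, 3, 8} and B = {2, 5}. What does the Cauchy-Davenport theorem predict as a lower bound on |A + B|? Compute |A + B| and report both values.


Cauchy-Davenport: |A + B| ≥ min(p, |A| + |B| - 1) for A, B nonempty in Z/pZ.
|A| = 3, |B| = 2, p = 13.
CD lower bound = min(13, 3 + 2 - 1) = min(13, 4) = 4.
Compute A + B mod 13 directly:
a = 0: 0+2=2, 0+5=5
a = 3: 3+2=5, 3+5=8
a = 8: 8+2=10, 8+5=0
A + B = {0, 2, 5, 8, 10}, so |A + B| = 5.
Verify: 5 ≥ 4? Yes ✓.

CD lower bound = 4, actual |A + B| = 5.


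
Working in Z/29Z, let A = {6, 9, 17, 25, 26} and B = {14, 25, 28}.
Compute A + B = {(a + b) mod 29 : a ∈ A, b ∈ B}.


Work in Z/29Z: reduce every sum a + b modulo 29.
Enumerate all 15 pairs:
a = 6: 6+14=20, 6+25=2, 6+28=5
a = 9: 9+14=23, 9+25=5, 9+28=8
a = 17: 17+14=2, 17+25=13, 17+28=16
a = 25: 25+14=10, 25+25=21, 25+28=24
a = 26: 26+14=11, 26+25=22, 26+28=25
Distinct residues collected: {2, 5, 8, 10, 11, 13, 16, 20, 21, 22, 23, 24, 25}
|A + B| = 13 (out of 29 total residues).

A + B = {2, 5, 8, 10, 11, 13, 16, 20, 21, 22, 23, 24, 25}


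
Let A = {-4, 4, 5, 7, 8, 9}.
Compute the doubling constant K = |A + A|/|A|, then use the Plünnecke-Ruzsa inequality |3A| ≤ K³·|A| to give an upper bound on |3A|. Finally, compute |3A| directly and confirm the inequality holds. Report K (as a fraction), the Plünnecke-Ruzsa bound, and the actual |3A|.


|A| = 6.
Step 1: Compute A + A by enumerating all 36 pairs.
A + A = {-8, 0, 1, 3, 4, 5, 8, 9, 10, 11, 12, 13, 14, 15, 16, 17, 18}, so |A + A| = 17.
Step 2: Doubling constant K = |A + A|/|A| = 17/6 = 17/6 ≈ 2.8333.
Step 3: Plünnecke-Ruzsa gives |3A| ≤ K³·|A| = (2.8333)³ · 6 ≈ 136.4722.
Step 4: Compute 3A = A + A + A directly by enumerating all triples (a,b,c) ∈ A³; |3A| = 30.
Step 5: Check 30 ≤ 136.4722? Yes ✓.

K = 17/6, Plünnecke-Ruzsa bound K³|A| ≈ 136.4722, |3A| = 30, inequality holds.


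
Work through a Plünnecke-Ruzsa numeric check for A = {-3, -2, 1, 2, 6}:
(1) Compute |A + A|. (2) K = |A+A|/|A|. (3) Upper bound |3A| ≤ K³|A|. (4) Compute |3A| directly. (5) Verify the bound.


|A| = 5.
Step 1: Compute A + A by enumerating all 25 pairs.
A + A = {-6, -5, -4, -2, -1, 0, 2, 3, 4, 7, 8, 12}, so |A + A| = 12.
Step 2: Doubling constant K = |A + A|/|A| = 12/5 = 12/5 ≈ 2.4000.
Step 3: Plünnecke-Ruzsa gives |3A| ≤ K³·|A| = (2.4000)³ · 5 ≈ 69.1200.
Step 4: Compute 3A = A + A + A directly by enumerating all triples (a,b,c) ∈ A³; |3A| = 22.
Step 5: Check 22 ≤ 69.1200? Yes ✓.

K = 12/5, Plünnecke-Ruzsa bound K³|A| ≈ 69.1200, |3A| = 22, inequality holds.


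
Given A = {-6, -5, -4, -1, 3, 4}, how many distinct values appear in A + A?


A + A = {a + a' : a, a' ∈ A}; |A| = 6.
General bounds: 2|A| - 1 ≤ |A + A| ≤ |A|(|A|+1)/2, i.e. 11 ≤ |A + A| ≤ 21.
Lower bound 2|A|-1 is attained iff A is an arithmetic progression.
Enumerate sums a + a' for a ≤ a' (symmetric, so this suffices):
a = -6: -6+-6=-12, -6+-5=-11, -6+-4=-10, -6+-1=-7, -6+3=-3, -6+4=-2
a = -5: -5+-5=-10, -5+-4=-9, -5+-1=-6, -5+3=-2, -5+4=-1
a = -4: -4+-4=-8, -4+-1=-5, -4+3=-1, -4+4=0
a = -1: -1+-1=-2, -1+3=2, -1+4=3
a = 3: 3+3=6, 3+4=7
a = 4: 4+4=8
Distinct sums: {-12, -11, -10, -9, -8, -7, -6, -5, -3, -2, -1, 0, 2, 3, 6, 7, 8}
|A + A| = 17

|A + A| = 17


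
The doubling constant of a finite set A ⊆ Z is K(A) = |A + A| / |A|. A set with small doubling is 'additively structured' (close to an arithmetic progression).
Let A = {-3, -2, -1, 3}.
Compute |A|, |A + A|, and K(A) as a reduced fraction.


|A| = 4.
Compute A + A by enumerating all 16 pairs.
A + A = {-6, -5, -4, -3, -2, 0, 1, 2, 6}, so |A + A| = 9.
K = |A + A| / |A| = 9/4 (already in lowest terms) ≈ 2.2500.
Reference: AP of size 4 gives K = 7/4 ≈ 1.7500; a fully generic set of size 4 gives K ≈ 2.5000.

|A| = 4, |A + A| = 9, K = 9/4.


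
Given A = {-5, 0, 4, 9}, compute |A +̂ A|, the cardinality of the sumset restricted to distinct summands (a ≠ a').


Restricted sumset: A +̂ A = {a + a' : a ∈ A, a' ∈ A, a ≠ a'}.
Equivalently, take A + A and drop any sum 2a that is achievable ONLY as a + a for a ∈ A (i.e. sums representable only with equal summands).
Enumerate pairs (a, a') with a < a' (symmetric, so each unordered pair gives one sum; this covers all a ≠ a'):
  -5 + 0 = -5
  -5 + 4 = -1
  -5 + 9 = 4
  0 + 4 = 4
  0 + 9 = 9
  4 + 9 = 13
Collected distinct sums: {-5, -1, 4, 9, 13}
|A +̂ A| = 5
(Reference bound: |A +̂ A| ≥ 2|A| - 3 for |A| ≥ 2, with |A| = 4 giving ≥ 5.)

|A +̂ A| = 5


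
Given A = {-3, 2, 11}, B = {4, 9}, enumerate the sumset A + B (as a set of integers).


A + B = {a + b : a ∈ A, b ∈ B}.
Enumerate all |A|·|B| = 3·2 = 6 pairs (a, b) and collect distinct sums.
a = -3: -3+4=1, -3+9=6
a = 2: 2+4=6, 2+9=11
a = 11: 11+4=15, 11+9=20
Collecting distinct sums: A + B = {1, 6, 11, 15, 20}
|A + B| = 5

A + B = {1, 6, 11, 15, 20}


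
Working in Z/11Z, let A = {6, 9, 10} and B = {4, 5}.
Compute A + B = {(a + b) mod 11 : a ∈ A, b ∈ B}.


Work in Z/11Z: reduce every sum a + b modulo 11.
Enumerate all 6 pairs:
a = 6: 6+4=10, 6+5=0
a = 9: 9+4=2, 9+5=3
a = 10: 10+4=3, 10+5=4
Distinct residues collected: {0, 2, 3, 4, 10}
|A + B| = 5 (out of 11 total residues).

A + B = {0, 2, 3, 4, 10}


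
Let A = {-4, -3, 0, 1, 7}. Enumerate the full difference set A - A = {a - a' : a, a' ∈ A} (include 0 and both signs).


A - A = {a - a' : a, a' ∈ A}.
Compute a - a' for each ordered pair (a, a'):
a = -4: -4--4=0, -4--3=-1, -4-0=-4, -4-1=-5, -4-7=-11
a = -3: -3--4=1, -3--3=0, -3-0=-3, -3-1=-4, -3-7=-10
a = 0: 0--4=4, 0--3=3, 0-0=0, 0-1=-1, 0-7=-7
a = 1: 1--4=5, 1--3=4, 1-0=1, 1-1=0, 1-7=-6
a = 7: 7--4=11, 7--3=10, 7-0=7, 7-1=6, 7-7=0
Collecting distinct values (and noting 0 appears from a-a):
A - A = {-11, -10, -7, -6, -5, -4, -3, -1, 0, 1, 3, 4, 5, 6, 7, 10, 11}
|A - A| = 17

A - A = {-11, -10, -7, -6, -5, -4, -3, -1, 0, 1, 3, 4, 5, 6, 7, 10, 11}


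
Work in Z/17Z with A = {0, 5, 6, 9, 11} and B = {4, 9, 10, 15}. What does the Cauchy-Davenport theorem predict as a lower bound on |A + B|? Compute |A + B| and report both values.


Cauchy-Davenport: |A + B| ≥ min(p, |A| + |B| - 1) for A, B nonempty in Z/pZ.
|A| = 5, |B| = 4, p = 17.
CD lower bound = min(17, 5 + 4 - 1) = min(17, 8) = 8.
Compute A + B mod 17 directly:
a = 0: 0+4=4, 0+9=9, 0+10=10, 0+15=15
a = 5: 5+4=9, 5+9=14, 5+10=15, 5+15=3
a = 6: 6+4=10, 6+9=15, 6+10=16, 6+15=4
a = 9: 9+4=13, 9+9=1, 9+10=2, 9+15=7
a = 11: 11+4=15, 11+9=3, 11+10=4, 11+15=9
A + B = {1, 2, 3, 4, 7, 9, 10, 13, 14, 15, 16}, so |A + B| = 11.
Verify: 11 ≥ 8? Yes ✓.

CD lower bound = 8, actual |A + B| = 11.


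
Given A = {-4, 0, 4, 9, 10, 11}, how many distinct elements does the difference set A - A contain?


A - A = {a - a' : a, a' ∈ A}; |A| = 6.
Bounds: 2|A|-1 ≤ |A - A| ≤ |A|² - |A| + 1, i.e. 11 ≤ |A - A| ≤ 31.
Note: 0 ∈ A - A always (from a - a). The set is symmetric: if d ∈ A - A then -d ∈ A - A.
Enumerate nonzero differences d = a - a' with a > a' (then include -d):
Positive differences: {1, 2, 4, 5, 6, 7, 8, 9, 10, 11, 13, 14, 15}
Full difference set: {0} ∪ (positive diffs) ∪ (negative diffs).
|A - A| = 1 + 2·13 = 27 (matches direct enumeration: 27).

|A - A| = 27


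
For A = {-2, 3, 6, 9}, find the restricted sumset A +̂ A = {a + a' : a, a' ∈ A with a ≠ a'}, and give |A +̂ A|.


Restricted sumset: A +̂ A = {a + a' : a ∈ A, a' ∈ A, a ≠ a'}.
Equivalently, take A + A and drop any sum 2a that is achievable ONLY as a + a for a ∈ A (i.e. sums representable only with equal summands).
Enumerate pairs (a, a') with a < a' (symmetric, so each unordered pair gives one sum; this covers all a ≠ a'):
  -2 + 3 = 1
  -2 + 6 = 4
  -2 + 9 = 7
  3 + 6 = 9
  3 + 9 = 12
  6 + 9 = 15
Collected distinct sums: {1, 4, 7, 9, 12, 15}
|A +̂ A| = 6
(Reference bound: |A +̂ A| ≥ 2|A| - 3 for |A| ≥ 2, with |A| = 4 giving ≥ 5.)

|A +̂ A| = 6


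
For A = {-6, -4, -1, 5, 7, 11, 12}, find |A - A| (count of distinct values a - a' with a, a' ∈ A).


A - A = {a - a' : a, a' ∈ A}; |A| = 7.
Bounds: 2|A|-1 ≤ |A - A| ≤ |A|² - |A| + 1, i.e. 13 ≤ |A - A| ≤ 43.
Note: 0 ∈ A - A always (from a - a). The set is symmetric: if d ∈ A - A then -d ∈ A - A.
Enumerate nonzero differences d = a - a' with a > a' (then include -d):
Positive differences: {1, 2, 3, 4, 5, 6, 7, 8, 9, 11, 12, 13, 15, 16, 17, 18}
Full difference set: {0} ∪ (positive diffs) ∪ (negative diffs).
|A - A| = 1 + 2·16 = 33 (matches direct enumeration: 33).

|A - A| = 33


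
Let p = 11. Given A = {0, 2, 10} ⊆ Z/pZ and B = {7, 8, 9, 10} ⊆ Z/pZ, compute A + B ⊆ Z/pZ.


Work in Z/11Z: reduce every sum a + b modulo 11.
Enumerate all 12 pairs:
a = 0: 0+7=7, 0+8=8, 0+9=9, 0+10=10
a = 2: 2+7=9, 2+8=10, 2+9=0, 2+10=1
a = 10: 10+7=6, 10+8=7, 10+9=8, 10+10=9
Distinct residues collected: {0, 1, 6, 7, 8, 9, 10}
|A + B| = 7 (out of 11 total residues).

A + B = {0, 1, 6, 7, 8, 9, 10}


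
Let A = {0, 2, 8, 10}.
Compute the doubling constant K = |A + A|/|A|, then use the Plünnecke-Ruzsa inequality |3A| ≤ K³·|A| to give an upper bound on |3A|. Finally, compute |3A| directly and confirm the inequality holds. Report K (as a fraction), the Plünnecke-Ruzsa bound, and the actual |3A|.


|A| = 4.
Step 1: Compute A + A by enumerating all 16 pairs.
A + A = {0, 2, 4, 8, 10, 12, 16, 18, 20}, so |A + A| = 9.
Step 2: Doubling constant K = |A + A|/|A| = 9/4 = 9/4 ≈ 2.2500.
Step 3: Plünnecke-Ruzsa gives |3A| ≤ K³·|A| = (2.2500)³ · 4 ≈ 45.5625.
Step 4: Compute 3A = A + A + A directly by enumerating all triples (a,b,c) ∈ A³; |3A| = 16.
Step 5: Check 16 ≤ 45.5625? Yes ✓.

K = 9/4, Plünnecke-Ruzsa bound K³|A| ≈ 45.5625, |3A| = 16, inequality holds.


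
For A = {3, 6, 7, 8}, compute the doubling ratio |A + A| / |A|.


|A| = 4.
Compute A + A by enumerating all 16 pairs.
A + A = {6, 9, 10, 11, 12, 13, 14, 15, 16}, so |A + A| = 9.
K = |A + A| / |A| = 9/4 (already in lowest terms) ≈ 2.2500.
Reference: AP of size 4 gives K = 7/4 ≈ 1.7500; a fully generic set of size 4 gives K ≈ 2.5000.

|A| = 4, |A + A| = 9, K = 9/4.


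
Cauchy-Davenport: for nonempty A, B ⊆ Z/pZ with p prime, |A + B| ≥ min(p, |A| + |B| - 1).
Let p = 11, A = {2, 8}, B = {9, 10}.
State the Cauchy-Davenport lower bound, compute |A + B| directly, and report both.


Cauchy-Davenport: |A + B| ≥ min(p, |A| + |B| - 1) for A, B nonempty in Z/pZ.
|A| = 2, |B| = 2, p = 11.
CD lower bound = min(11, 2 + 2 - 1) = min(11, 3) = 3.
Compute A + B mod 11 directly:
a = 2: 2+9=0, 2+10=1
a = 8: 8+9=6, 8+10=7
A + B = {0, 1, 6, 7}, so |A + B| = 4.
Verify: 4 ≥ 3? Yes ✓.

CD lower bound = 3, actual |A + B| = 4.


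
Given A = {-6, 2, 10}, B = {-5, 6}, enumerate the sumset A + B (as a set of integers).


A + B = {a + b : a ∈ A, b ∈ B}.
Enumerate all |A|·|B| = 3·2 = 6 pairs (a, b) and collect distinct sums.
a = -6: -6+-5=-11, -6+6=0
a = 2: 2+-5=-3, 2+6=8
a = 10: 10+-5=5, 10+6=16
Collecting distinct sums: A + B = {-11, -3, 0, 5, 8, 16}
|A + B| = 6

A + B = {-11, -3, 0, 5, 8, 16}


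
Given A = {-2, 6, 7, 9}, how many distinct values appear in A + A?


A + A = {a + a' : a, a' ∈ A}; |A| = 4.
General bounds: 2|A| - 1 ≤ |A + A| ≤ |A|(|A|+1)/2, i.e. 7 ≤ |A + A| ≤ 10.
Lower bound 2|A|-1 is attained iff A is an arithmetic progression.
Enumerate sums a + a' for a ≤ a' (symmetric, so this suffices):
a = -2: -2+-2=-4, -2+6=4, -2+7=5, -2+9=7
a = 6: 6+6=12, 6+7=13, 6+9=15
a = 7: 7+7=14, 7+9=16
a = 9: 9+9=18
Distinct sums: {-4, 4, 5, 7, 12, 13, 14, 15, 16, 18}
|A + A| = 10

|A + A| = 10


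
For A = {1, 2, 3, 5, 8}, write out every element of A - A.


A - A = {a - a' : a, a' ∈ A}.
Compute a - a' for each ordered pair (a, a'):
a = 1: 1-1=0, 1-2=-1, 1-3=-2, 1-5=-4, 1-8=-7
a = 2: 2-1=1, 2-2=0, 2-3=-1, 2-5=-3, 2-8=-6
a = 3: 3-1=2, 3-2=1, 3-3=0, 3-5=-2, 3-8=-5
a = 5: 5-1=4, 5-2=3, 5-3=2, 5-5=0, 5-8=-3
a = 8: 8-1=7, 8-2=6, 8-3=5, 8-5=3, 8-8=0
Collecting distinct values (and noting 0 appears from a-a):
A - A = {-7, -6, -5, -4, -3, -2, -1, 0, 1, 2, 3, 4, 5, 6, 7}
|A - A| = 15

A - A = {-7, -6, -5, -4, -3, -2, -1, 0, 1, 2, 3, 4, 5, 6, 7}


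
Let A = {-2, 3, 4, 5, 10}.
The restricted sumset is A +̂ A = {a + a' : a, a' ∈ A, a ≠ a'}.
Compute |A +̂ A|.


Restricted sumset: A +̂ A = {a + a' : a ∈ A, a' ∈ A, a ≠ a'}.
Equivalently, take A + A and drop any sum 2a that is achievable ONLY as a + a for a ∈ A (i.e. sums representable only with equal summands).
Enumerate pairs (a, a') with a < a' (symmetric, so each unordered pair gives one sum; this covers all a ≠ a'):
  -2 + 3 = 1
  -2 + 4 = 2
  -2 + 5 = 3
  -2 + 10 = 8
  3 + 4 = 7
  3 + 5 = 8
  3 + 10 = 13
  4 + 5 = 9
  4 + 10 = 14
  5 + 10 = 15
Collected distinct sums: {1, 2, 3, 7, 8, 9, 13, 14, 15}
|A +̂ A| = 9
(Reference bound: |A +̂ A| ≥ 2|A| - 3 for |A| ≥ 2, with |A| = 5 giving ≥ 7.)

|A +̂ A| = 9


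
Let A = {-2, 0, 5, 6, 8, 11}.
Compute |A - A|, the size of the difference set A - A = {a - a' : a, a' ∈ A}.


A - A = {a - a' : a, a' ∈ A}; |A| = 6.
Bounds: 2|A|-1 ≤ |A - A| ≤ |A|² - |A| + 1, i.e. 11 ≤ |A - A| ≤ 31.
Note: 0 ∈ A - A always (from a - a). The set is symmetric: if d ∈ A - A then -d ∈ A - A.
Enumerate nonzero differences d = a - a' with a > a' (then include -d):
Positive differences: {1, 2, 3, 5, 6, 7, 8, 10, 11, 13}
Full difference set: {0} ∪ (positive diffs) ∪ (negative diffs).
|A - A| = 1 + 2·10 = 21 (matches direct enumeration: 21).

|A - A| = 21


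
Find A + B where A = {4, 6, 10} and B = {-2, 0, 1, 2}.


A + B = {a + b : a ∈ A, b ∈ B}.
Enumerate all |A|·|B| = 3·4 = 12 pairs (a, b) and collect distinct sums.
a = 4: 4+-2=2, 4+0=4, 4+1=5, 4+2=6
a = 6: 6+-2=4, 6+0=6, 6+1=7, 6+2=8
a = 10: 10+-2=8, 10+0=10, 10+1=11, 10+2=12
Collecting distinct sums: A + B = {2, 4, 5, 6, 7, 8, 10, 11, 12}
|A + B| = 9

A + B = {2, 4, 5, 6, 7, 8, 10, 11, 12}
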